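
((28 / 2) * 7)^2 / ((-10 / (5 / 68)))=-70.62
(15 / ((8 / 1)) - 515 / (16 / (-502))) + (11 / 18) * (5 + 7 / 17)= 2472986 / 153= 16163.31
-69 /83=-0.83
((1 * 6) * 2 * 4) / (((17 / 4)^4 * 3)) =4096 / 83521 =0.05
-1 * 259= -259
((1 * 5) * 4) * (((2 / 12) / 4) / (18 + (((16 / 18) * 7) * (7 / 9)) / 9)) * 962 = 43.25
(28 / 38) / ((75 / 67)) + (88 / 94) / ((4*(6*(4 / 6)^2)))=399713 / 535800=0.75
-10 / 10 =-1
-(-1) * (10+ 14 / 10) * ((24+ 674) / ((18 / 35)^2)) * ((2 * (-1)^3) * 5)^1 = -8122975 / 27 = -300850.93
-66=-66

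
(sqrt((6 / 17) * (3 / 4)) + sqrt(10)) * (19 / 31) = 57 * sqrt(34) / 1054 + 19 * sqrt(10) / 31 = 2.25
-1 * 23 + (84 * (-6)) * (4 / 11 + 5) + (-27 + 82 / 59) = -2751.88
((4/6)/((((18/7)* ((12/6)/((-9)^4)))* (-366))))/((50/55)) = -6237/2440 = -2.56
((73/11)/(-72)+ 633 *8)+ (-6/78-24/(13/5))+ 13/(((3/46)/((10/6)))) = 55462723/10296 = 5386.82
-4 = -4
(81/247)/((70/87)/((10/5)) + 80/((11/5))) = 77517/8690695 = 0.01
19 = 19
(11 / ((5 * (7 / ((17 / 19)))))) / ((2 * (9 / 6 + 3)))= 187 / 5985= 0.03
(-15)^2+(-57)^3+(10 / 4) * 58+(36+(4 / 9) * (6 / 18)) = -4989245 / 27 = -184786.85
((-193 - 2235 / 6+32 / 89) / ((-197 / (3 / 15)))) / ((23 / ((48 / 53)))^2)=23177088 / 26053354213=0.00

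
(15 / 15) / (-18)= -1 / 18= -0.06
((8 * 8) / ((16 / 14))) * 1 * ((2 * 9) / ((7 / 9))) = 1296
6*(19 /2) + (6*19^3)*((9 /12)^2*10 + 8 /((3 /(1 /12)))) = 2888323 /12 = 240693.58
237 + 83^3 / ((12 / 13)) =7436075 / 12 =619672.92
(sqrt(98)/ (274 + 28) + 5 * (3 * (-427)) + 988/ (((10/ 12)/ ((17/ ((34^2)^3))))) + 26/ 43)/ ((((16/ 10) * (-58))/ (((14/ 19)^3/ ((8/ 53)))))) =284329012044833203/ 1554468167201408-636265 * sqrt(2)/ 961137952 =182.91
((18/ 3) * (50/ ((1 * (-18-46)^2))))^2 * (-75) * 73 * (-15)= 461953125/ 1048576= 440.55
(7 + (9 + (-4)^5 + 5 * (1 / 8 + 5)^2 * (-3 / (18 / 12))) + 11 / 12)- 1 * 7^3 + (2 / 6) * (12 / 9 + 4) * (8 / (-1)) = -468565 / 288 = -1626.96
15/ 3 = 5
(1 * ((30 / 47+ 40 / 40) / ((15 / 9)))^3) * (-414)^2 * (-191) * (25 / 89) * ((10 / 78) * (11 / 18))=-82199450536434 / 120123211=-684292.82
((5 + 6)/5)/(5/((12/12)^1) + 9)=11/70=0.16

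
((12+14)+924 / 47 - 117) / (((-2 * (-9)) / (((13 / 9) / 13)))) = -3353 / 7614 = -0.44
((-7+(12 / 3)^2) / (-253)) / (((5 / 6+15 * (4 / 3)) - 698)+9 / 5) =270 / 5126033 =0.00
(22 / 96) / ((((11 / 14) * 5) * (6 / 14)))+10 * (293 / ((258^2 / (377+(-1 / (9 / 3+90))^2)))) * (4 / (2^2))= 96321356249 / 5757120360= 16.73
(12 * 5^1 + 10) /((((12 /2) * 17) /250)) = 171.57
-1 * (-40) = 40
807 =807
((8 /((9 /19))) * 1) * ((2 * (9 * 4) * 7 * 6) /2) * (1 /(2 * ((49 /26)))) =47424 /7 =6774.86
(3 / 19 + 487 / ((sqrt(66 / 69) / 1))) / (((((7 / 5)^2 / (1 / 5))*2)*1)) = 15 / 1862 + 2435*sqrt(506) / 2156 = 25.41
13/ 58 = 0.22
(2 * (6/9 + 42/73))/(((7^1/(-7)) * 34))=-16/219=-0.07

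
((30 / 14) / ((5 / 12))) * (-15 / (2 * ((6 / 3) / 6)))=-810 / 7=-115.71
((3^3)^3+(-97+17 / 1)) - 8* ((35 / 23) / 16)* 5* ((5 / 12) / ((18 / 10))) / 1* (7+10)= 97313329 / 4968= 19588.03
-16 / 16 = -1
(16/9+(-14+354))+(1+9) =351.78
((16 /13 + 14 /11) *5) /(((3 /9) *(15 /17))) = 6086 /143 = 42.56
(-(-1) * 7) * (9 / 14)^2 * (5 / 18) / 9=5 / 56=0.09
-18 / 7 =-2.57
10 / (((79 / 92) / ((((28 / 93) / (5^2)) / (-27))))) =-5152 / 991845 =-0.01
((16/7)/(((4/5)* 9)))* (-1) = -20/63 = -0.32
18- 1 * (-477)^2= -227511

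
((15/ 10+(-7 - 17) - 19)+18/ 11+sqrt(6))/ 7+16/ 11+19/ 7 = -235/ 154+sqrt(6)/ 7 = -1.18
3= 3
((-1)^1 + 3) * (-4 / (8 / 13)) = -13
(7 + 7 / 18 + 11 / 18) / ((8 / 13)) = 13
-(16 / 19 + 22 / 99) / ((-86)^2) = -91 / 632358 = -0.00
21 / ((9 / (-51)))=-119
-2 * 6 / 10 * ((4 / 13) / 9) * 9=-24 / 65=-0.37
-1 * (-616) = 616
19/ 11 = 1.73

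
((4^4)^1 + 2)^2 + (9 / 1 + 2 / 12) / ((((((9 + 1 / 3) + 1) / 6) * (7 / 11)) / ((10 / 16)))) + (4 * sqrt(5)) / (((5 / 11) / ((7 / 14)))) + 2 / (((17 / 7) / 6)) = 22 * sqrt(5) / 5 + 1964736867 / 29512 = 66584.01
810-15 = 795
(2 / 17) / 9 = 2 / 153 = 0.01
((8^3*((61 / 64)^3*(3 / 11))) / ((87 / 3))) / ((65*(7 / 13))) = 680943 / 5716480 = 0.12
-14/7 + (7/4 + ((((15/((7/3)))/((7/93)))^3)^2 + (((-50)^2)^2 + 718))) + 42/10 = 107450827261479473707739/276825744020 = 388153304317.38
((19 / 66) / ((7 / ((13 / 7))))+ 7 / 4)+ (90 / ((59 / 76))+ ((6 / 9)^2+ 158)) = 316207165 / 1144836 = 276.20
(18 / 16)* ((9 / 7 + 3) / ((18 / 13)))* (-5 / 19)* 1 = -975 / 1064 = -0.92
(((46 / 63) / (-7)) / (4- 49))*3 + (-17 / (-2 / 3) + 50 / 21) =368957 / 13230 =27.89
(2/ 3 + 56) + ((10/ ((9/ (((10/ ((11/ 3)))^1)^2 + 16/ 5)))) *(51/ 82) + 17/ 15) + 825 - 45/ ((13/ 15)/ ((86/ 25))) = 688336456/ 967395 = 711.54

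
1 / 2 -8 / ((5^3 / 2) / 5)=-7 / 50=-0.14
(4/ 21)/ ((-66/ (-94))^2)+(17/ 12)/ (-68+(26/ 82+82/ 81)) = 7395249361/ 20253975588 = 0.37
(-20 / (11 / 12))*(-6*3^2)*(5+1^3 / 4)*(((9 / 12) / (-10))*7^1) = -35721 / 11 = -3247.36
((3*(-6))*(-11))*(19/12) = 627/2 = 313.50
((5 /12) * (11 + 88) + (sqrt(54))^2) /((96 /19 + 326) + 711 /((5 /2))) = 36195 /233872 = 0.15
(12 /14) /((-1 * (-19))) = 0.05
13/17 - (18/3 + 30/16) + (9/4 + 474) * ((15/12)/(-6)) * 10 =-271809/272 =-999.30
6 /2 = 3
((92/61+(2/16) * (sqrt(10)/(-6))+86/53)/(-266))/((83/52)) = -0.01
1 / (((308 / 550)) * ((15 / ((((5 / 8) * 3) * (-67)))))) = -1675 / 112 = -14.96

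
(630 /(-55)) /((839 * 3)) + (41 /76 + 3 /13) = 0.77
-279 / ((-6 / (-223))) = -20739 / 2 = -10369.50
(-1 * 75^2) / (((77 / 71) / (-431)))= 172130625 / 77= 2235462.66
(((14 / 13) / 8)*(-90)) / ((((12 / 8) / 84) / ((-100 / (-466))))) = -441000 / 3029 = -145.59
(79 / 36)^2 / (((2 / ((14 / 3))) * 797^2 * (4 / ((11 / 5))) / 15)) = 480557 / 3292923456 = 0.00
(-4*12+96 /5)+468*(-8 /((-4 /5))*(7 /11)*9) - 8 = 1472176 /55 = 26766.84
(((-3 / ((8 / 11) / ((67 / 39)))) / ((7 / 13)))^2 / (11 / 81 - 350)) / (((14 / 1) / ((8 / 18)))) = -4888521 / 311048864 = -0.02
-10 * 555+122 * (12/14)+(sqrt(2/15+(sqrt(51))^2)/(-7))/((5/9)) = -38118/7 -3 * sqrt(11505)/175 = -5447.27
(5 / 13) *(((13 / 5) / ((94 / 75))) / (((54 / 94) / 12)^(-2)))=6075 / 3322336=0.00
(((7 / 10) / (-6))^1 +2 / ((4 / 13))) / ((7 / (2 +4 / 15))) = 6511 / 3150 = 2.07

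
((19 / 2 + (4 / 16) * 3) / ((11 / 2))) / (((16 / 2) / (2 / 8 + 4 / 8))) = 123 / 704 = 0.17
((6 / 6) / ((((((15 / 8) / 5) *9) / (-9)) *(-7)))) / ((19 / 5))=40 / 399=0.10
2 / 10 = 1 / 5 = 0.20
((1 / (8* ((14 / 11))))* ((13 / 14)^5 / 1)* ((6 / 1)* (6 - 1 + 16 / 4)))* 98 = 110274021 / 307328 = 358.82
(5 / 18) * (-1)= -5 / 18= -0.28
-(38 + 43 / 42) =-1639 / 42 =-39.02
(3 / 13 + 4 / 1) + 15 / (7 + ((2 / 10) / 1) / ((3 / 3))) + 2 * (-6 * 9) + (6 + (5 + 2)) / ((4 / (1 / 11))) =-86993 / 858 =-101.39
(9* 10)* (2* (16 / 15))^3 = 65536 / 75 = 873.81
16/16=1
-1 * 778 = -778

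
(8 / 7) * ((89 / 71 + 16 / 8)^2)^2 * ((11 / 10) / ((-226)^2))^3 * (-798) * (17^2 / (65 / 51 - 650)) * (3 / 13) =9551907415574219619 / 91020357802261990400686180000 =0.00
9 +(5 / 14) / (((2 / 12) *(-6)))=121 / 14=8.64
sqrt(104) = 2 * sqrt(26) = 10.20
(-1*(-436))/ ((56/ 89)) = 9701/ 14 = 692.93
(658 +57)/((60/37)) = 5291/12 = 440.92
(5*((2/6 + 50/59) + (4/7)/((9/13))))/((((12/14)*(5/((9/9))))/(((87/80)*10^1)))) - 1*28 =-21635/8496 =-2.55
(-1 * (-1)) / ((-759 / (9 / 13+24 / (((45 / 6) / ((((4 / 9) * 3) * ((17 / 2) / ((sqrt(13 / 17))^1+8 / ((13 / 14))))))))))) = -203538029 / 31236603255+91936 * sqrt(221) / 2402815635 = -0.01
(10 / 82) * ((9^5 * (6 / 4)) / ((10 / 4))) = 177147 / 41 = 4320.66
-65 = -65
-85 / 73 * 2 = -170 / 73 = -2.33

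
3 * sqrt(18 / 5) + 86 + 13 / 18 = 9 * sqrt(10) / 5 + 1561 / 18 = 92.41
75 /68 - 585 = -583.90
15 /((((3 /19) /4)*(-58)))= -190 /29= -6.55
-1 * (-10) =10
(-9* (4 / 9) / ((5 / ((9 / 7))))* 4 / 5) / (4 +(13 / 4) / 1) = -576 / 5075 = -0.11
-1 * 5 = -5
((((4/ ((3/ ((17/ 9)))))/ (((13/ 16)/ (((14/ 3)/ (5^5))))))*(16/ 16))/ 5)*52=60928/ 1265625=0.05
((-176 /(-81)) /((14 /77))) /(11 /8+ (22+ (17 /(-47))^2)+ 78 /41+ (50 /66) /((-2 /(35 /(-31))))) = 239165920576 /517050635931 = 0.46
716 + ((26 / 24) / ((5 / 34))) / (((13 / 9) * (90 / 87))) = 72093 / 100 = 720.93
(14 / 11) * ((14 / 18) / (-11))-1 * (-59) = 64153 / 1089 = 58.91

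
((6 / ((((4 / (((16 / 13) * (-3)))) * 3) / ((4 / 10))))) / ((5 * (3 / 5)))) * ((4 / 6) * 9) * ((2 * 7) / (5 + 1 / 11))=-264 / 65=-4.06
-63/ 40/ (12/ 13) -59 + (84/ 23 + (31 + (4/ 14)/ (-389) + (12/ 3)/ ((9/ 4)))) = -2189442653/ 90185760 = -24.28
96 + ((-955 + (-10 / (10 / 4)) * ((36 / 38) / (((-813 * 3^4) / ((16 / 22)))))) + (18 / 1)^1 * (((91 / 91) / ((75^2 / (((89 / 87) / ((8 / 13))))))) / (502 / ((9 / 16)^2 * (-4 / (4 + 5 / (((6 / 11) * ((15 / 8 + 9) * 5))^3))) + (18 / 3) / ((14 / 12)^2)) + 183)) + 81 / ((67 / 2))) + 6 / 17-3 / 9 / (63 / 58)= -5280669600443812273352500191406799 / 6165146358403889673966806002500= -856.54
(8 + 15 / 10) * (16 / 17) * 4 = 608 / 17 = 35.76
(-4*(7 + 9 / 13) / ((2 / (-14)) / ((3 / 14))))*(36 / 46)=10800 / 299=36.12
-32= -32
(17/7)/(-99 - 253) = -17/2464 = -0.01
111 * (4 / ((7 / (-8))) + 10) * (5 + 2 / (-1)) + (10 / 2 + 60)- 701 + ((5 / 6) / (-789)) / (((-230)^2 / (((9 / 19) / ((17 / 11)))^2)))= 4762074895279017 / 4064194619240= 1171.71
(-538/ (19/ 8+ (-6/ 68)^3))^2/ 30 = 3493237260818/ 2041083375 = 1711.46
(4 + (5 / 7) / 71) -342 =-337.99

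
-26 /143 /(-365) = 2 /4015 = 0.00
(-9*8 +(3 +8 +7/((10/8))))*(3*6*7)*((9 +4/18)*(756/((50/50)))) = -243336744/5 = -48667348.80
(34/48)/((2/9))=51/16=3.19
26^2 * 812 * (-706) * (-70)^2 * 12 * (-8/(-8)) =-22786874073600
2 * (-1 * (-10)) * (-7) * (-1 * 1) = 140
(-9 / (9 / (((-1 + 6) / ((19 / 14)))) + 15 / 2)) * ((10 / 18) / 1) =-175 / 348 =-0.50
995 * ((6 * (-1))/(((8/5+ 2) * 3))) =-4975/9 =-552.78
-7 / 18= -0.39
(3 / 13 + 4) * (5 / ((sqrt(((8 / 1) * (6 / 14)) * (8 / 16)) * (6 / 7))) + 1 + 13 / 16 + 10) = 1925 * sqrt(21) / 468 + 10395 / 208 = 68.83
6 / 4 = 3 / 2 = 1.50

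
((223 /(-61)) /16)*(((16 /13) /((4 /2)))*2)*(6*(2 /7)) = -2676 /5551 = -0.48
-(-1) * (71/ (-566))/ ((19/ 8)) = -284/ 5377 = -0.05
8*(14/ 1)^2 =1568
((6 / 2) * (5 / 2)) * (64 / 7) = 480 / 7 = 68.57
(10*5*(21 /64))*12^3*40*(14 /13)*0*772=0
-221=-221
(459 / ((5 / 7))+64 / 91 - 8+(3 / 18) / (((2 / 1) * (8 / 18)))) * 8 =4626373 / 910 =5083.93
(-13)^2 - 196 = -27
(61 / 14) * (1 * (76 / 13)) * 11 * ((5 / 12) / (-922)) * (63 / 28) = -191235 / 671216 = -0.28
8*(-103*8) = -6592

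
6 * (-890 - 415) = -7830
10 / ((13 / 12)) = 120 / 13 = 9.23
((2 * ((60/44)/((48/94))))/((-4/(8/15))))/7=-47/462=-0.10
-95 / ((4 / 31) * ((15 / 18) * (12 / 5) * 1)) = -2945 / 8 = -368.12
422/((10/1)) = 42.20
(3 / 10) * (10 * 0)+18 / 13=18 / 13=1.38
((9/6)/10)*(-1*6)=-0.90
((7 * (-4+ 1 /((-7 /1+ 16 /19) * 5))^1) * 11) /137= -181643 /80145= -2.27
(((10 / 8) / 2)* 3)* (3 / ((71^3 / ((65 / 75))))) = 39 / 2863288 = 0.00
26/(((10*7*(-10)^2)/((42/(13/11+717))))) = 429/1975000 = 0.00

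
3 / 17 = 0.18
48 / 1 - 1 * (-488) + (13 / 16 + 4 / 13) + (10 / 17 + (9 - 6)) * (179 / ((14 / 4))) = 17837103 / 24752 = 720.63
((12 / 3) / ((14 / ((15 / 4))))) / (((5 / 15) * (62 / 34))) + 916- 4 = 396573 / 434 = 913.76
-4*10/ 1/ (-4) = 10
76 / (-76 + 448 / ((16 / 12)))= 19 / 65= 0.29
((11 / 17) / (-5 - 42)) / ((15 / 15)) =-11 / 799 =-0.01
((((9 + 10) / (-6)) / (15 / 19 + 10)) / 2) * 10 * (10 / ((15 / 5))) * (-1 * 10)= 18050 / 369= 48.92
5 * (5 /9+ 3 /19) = 610 /171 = 3.57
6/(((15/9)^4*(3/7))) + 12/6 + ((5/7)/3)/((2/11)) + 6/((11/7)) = 2582033/288750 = 8.94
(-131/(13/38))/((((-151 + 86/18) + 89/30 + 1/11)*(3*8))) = 410685/3685058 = 0.11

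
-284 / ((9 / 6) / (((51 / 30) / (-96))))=1207 / 360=3.35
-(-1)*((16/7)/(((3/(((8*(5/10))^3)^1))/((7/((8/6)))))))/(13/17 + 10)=4352/183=23.78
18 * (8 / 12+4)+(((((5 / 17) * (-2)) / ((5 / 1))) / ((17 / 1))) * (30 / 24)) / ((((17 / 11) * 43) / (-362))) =17755711 / 211259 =84.05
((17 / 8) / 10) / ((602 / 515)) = 1751 / 9632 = 0.18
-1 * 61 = -61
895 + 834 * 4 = 4231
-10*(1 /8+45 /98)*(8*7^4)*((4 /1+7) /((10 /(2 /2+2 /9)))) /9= -1357741 /81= -16762.23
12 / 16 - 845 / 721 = -0.42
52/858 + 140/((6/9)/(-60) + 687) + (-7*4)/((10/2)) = -54432706/10201785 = -5.34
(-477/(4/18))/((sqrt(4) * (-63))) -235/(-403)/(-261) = 50165711/2945124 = 17.03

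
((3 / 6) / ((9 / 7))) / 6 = 7 / 108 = 0.06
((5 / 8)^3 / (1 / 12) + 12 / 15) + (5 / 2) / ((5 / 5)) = 3987 / 640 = 6.23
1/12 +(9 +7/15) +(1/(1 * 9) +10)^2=181091/1620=111.78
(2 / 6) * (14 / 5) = 0.93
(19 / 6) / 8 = 19 / 48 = 0.40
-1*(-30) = 30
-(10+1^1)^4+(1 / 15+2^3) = -219494 / 15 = -14632.93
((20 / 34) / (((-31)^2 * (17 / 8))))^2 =6400 / 77133397441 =0.00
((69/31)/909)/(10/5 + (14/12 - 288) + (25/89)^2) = -364366/42372571309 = -0.00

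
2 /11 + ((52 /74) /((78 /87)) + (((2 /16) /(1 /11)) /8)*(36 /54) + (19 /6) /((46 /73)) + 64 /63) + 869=16533967199 /18871776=876.12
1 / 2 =0.50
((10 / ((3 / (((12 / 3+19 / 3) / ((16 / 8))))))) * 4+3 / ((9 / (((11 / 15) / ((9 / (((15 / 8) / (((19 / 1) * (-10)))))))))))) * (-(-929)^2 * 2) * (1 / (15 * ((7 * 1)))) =-2439980021749 / 2154600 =-1132451.51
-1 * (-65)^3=274625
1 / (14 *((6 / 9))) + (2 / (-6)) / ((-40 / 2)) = 13 / 105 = 0.12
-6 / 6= -1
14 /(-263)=-14 /263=-0.05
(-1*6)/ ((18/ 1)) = -1/ 3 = -0.33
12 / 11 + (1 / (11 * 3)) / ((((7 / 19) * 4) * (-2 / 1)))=1997 / 1848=1.08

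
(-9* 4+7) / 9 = -29 / 9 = -3.22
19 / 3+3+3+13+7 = 97 / 3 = 32.33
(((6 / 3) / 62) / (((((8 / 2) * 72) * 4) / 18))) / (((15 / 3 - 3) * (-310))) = -1 / 1230080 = -0.00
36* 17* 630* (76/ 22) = 14651280/ 11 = 1331934.55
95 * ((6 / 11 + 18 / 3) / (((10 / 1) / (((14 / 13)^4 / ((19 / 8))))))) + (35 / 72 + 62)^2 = 6416490305843 / 1628662464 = 3939.73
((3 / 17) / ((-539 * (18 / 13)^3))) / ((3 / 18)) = -2197 / 2968812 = -0.00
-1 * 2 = -2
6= 6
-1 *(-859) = 859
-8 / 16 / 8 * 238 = -14.88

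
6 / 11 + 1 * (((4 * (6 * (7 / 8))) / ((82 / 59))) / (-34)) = 0.10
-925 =-925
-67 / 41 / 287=-67 / 11767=-0.01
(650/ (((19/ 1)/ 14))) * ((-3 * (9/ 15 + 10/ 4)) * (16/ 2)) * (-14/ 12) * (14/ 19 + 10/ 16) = 20438145/ 361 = 56615.36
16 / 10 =8 / 5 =1.60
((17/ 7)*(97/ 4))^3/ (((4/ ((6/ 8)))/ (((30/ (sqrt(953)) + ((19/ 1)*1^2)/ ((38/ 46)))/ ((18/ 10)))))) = 112099061225*sqrt(953)/ 167362048 + 515655681635/ 1053696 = 510055.22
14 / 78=7 / 39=0.18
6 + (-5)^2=31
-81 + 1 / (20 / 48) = -393 / 5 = -78.60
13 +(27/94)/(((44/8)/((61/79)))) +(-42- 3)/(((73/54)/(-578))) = 57404507458/2981539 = 19253.31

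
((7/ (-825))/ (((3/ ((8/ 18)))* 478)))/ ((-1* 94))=7/ 250215075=0.00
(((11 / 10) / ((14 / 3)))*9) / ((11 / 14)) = 27 / 10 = 2.70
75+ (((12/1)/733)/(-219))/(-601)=2411918179/32158909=75.00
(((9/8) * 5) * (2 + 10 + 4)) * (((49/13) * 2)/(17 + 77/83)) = 61005/1612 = 37.84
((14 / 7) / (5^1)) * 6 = 2.40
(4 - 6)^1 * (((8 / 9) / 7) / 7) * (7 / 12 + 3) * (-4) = 688 / 1323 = 0.52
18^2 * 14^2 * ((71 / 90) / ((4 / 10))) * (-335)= -41956740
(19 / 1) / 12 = 19 / 12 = 1.58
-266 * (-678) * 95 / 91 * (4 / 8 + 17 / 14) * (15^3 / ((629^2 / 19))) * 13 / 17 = 1883412810000 / 47081279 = 40003.43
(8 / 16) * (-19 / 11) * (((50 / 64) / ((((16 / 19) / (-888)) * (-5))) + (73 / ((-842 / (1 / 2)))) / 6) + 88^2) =-12146334421 / 1778304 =-6830.29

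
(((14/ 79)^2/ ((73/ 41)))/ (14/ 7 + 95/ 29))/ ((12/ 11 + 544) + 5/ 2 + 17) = 5126968/ 865814859909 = 0.00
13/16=0.81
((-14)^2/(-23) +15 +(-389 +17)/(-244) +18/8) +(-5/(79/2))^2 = 359662099/35024492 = 10.27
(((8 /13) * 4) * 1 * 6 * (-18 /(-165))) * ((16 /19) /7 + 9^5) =9047270016 /95095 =95139.28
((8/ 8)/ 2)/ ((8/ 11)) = 11/ 16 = 0.69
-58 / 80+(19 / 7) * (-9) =-7043 / 280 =-25.15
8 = 8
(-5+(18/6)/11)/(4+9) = -4/11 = -0.36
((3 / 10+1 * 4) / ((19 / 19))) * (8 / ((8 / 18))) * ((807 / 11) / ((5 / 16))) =4996944 / 275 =18170.71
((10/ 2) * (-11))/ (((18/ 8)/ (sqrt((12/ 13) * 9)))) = -440 * sqrt(39)/ 39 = -70.46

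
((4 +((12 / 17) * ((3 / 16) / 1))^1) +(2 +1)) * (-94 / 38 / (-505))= 4559 / 130492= 0.03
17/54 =0.31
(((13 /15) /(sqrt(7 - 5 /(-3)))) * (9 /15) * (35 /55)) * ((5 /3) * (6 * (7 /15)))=49 * sqrt(78) /825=0.52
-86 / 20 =-43 / 10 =-4.30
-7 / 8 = -0.88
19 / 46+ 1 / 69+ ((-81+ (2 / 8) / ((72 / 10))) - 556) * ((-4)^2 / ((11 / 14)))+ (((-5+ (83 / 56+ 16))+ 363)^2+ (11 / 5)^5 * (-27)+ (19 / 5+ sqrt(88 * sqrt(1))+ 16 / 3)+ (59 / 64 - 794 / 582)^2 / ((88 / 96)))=2 * sqrt(22)+ 425405972050021432489 / 3359329142400000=126643.58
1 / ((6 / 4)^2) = 0.44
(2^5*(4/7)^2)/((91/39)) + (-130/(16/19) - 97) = -677485/2744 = -246.90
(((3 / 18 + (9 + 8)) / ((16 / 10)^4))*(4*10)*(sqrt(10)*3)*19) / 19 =321875*sqrt(10) / 1024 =994.00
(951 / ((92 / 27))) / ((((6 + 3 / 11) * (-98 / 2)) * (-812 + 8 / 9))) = 847341 / 756893200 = 0.00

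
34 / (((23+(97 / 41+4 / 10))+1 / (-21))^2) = 630122850 / 12258254089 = 0.05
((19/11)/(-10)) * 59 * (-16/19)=472/55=8.58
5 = 5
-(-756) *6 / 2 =2268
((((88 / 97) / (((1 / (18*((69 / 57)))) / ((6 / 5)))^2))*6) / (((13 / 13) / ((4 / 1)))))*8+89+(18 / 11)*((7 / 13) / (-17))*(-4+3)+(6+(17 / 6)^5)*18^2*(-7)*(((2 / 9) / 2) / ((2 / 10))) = -54450424424603029 / 459682165800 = -118452.33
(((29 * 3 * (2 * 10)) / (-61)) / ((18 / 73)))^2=448168900 / 33489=13382.57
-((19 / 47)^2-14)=13.84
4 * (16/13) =64/13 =4.92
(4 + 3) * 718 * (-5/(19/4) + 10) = 854420/19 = 44969.47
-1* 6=-6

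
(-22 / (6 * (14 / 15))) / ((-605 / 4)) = 2 / 77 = 0.03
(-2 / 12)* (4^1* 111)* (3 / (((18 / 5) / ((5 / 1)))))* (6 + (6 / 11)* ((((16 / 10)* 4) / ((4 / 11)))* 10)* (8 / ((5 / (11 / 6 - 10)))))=1154770 / 3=384923.33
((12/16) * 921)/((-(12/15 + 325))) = -1535/724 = -2.12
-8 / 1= -8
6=6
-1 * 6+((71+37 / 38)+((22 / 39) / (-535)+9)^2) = 2431105878497 / 16543232550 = 146.95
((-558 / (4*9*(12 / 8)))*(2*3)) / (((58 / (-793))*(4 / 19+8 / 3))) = 294.62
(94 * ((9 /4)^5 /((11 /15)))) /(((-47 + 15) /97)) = -4038065865 /180224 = -22405.82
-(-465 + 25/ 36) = 16715/ 36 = 464.31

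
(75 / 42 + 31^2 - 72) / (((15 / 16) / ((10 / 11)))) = 66512 / 77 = 863.79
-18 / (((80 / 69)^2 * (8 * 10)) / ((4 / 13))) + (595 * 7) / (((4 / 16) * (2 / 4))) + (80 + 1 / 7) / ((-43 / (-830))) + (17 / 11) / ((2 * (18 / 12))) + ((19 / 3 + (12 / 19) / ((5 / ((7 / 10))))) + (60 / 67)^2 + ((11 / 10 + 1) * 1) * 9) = 24595286519193887473 / 704866658496000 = 34893.53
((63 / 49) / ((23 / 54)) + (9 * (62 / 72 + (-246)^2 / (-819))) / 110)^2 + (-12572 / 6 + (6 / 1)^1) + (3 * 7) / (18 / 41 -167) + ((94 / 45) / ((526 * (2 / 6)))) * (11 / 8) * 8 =-2080.59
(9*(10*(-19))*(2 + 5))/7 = -1710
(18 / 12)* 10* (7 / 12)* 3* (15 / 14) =225 / 8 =28.12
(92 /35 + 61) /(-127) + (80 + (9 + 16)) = 464498 /4445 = 104.50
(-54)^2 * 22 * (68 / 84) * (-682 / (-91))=247926096 / 637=389208.94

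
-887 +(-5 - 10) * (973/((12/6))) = -8184.50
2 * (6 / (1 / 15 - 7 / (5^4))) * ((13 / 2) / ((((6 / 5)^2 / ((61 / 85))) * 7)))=190625 / 1904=100.12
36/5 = 7.20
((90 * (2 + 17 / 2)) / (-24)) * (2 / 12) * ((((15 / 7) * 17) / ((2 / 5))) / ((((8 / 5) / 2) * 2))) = -95625 / 256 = -373.54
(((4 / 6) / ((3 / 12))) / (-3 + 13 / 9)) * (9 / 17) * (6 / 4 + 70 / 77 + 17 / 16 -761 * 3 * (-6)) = -65109393 / 5236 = -12434.95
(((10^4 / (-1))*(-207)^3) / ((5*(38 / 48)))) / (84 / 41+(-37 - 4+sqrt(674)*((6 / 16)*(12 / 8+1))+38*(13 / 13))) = 9682069542912000 / 268675067+9542424309120000*sqrt(674) / 268675067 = 958100862.39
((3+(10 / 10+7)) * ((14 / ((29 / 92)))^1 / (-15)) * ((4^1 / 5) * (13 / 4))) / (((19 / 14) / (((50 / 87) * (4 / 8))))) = -2578576 / 143811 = -17.93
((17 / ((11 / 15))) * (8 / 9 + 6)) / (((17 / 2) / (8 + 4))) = 2480 / 11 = 225.45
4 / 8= 0.50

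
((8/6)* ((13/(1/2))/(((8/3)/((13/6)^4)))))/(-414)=-371293/536544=-0.69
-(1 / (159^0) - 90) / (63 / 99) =979 / 7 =139.86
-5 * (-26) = 130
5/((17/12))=3.53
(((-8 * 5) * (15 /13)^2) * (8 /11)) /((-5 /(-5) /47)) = -3384000 /1859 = -1820.33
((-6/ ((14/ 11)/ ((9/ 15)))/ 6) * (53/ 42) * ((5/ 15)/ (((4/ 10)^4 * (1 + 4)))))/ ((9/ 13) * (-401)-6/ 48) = 715/ 128184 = 0.01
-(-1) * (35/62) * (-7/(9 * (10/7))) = -343/1116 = -0.31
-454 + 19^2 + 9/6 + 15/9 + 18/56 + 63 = -2227/84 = -26.51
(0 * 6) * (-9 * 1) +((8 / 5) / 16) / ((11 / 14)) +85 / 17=282 / 55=5.13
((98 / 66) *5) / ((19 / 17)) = 4165 / 627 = 6.64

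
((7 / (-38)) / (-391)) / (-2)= -7 / 29716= -0.00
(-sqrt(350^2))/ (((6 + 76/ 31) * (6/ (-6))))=5425/ 131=41.41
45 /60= 3 /4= 0.75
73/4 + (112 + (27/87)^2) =438485/3364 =130.35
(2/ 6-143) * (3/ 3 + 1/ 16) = -1819/ 12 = -151.58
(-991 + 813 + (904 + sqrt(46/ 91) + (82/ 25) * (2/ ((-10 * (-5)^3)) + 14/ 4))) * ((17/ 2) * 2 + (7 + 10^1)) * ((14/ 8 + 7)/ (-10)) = -1371261633/ 62500- 17 * sqrt(4186)/ 52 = -21961.34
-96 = -96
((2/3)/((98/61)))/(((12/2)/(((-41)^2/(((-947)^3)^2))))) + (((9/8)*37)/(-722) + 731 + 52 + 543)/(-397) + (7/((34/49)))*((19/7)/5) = 132461990770774595079750277889/61997628943947000484798465680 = 2.14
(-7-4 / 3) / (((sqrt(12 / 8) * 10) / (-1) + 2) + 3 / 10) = 0.84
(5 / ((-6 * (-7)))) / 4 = 0.03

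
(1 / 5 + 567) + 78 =3226 / 5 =645.20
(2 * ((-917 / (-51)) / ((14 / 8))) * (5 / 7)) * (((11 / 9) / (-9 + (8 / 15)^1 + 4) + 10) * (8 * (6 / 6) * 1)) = 4820800 / 4221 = 1142.10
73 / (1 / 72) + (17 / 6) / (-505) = 15925663 / 3030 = 5255.99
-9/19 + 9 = 162/19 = 8.53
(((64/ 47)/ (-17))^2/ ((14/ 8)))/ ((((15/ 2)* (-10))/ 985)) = -3227648/ 67032105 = -0.05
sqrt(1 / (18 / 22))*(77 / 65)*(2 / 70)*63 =231*sqrt(11) / 325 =2.36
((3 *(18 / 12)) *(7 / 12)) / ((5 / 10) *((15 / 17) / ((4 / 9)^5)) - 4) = 91392 / 746471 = 0.12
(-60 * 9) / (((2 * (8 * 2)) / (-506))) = 34155 / 4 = 8538.75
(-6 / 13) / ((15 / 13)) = -2 / 5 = -0.40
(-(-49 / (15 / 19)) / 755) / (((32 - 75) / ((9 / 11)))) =-2793 / 1785575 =-0.00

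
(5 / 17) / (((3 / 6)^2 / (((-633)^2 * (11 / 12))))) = 7345965 / 17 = 432115.59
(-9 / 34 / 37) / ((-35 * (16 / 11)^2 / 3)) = 3267 / 11271680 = 0.00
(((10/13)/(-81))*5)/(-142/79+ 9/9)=3950/66339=0.06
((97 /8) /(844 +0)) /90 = 97 /607680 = 0.00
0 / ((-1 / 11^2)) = 0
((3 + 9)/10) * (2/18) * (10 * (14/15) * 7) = 392/45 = 8.71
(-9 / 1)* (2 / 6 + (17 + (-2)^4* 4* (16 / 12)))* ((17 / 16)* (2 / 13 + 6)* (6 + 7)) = -78540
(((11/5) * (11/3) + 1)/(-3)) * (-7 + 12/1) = -136/9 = -15.11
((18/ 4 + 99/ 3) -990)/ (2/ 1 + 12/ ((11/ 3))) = -20955/ 116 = -180.65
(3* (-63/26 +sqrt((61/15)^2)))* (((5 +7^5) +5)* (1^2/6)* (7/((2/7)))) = 528205153/1560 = 338593.05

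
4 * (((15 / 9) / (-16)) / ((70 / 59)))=-59 / 168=-0.35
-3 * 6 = -18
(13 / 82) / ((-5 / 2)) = -13 / 205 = -0.06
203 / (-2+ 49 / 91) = -2639 / 19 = -138.89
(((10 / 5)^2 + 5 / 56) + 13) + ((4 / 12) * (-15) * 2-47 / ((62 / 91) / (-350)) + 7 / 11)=24152.08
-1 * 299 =-299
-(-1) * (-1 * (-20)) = 20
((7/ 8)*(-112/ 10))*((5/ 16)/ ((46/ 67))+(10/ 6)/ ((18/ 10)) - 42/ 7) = 4497563/ 99360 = 45.27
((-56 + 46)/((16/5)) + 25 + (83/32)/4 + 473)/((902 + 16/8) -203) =63427/89728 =0.71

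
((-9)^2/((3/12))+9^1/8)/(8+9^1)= 19.12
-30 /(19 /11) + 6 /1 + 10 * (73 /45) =4.85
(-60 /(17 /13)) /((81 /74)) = -19240 /459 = -41.92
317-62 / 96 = 15185 / 48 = 316.35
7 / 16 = 0.44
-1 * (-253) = 253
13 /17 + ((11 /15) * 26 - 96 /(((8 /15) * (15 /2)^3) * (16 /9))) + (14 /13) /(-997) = 323734969 /16525275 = 19.59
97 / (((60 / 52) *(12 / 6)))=1261 / 30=42.03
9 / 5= 1.80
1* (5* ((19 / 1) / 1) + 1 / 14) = 1331 / 14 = 95.07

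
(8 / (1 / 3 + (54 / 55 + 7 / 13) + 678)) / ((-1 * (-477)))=2860 / 115933737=0.00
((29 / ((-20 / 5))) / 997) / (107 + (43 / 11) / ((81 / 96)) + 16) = -8613 / 151173116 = -0.00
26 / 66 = 13 / 33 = 0.39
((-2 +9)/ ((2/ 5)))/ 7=5/ 2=2.50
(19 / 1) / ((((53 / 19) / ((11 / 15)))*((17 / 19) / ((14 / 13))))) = 1056286 / 175695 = 6.01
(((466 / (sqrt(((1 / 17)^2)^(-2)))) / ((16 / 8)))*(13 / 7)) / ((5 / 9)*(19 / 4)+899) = 109044 / 65664557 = 0.00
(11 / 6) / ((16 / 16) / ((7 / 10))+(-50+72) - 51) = -77 / 1158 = -0.07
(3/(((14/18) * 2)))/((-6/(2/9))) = -1/14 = -0.07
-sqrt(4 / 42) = -sqrt(42) / 21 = -0.31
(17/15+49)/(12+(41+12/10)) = 752/813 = 0.92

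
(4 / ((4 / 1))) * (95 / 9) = 95 / 9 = 10.56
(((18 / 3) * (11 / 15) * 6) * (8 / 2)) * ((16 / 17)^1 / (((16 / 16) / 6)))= 50688 / 85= 596.33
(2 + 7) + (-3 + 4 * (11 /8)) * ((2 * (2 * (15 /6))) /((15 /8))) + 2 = 73 /3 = 24.33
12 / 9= 4 / 3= 1.33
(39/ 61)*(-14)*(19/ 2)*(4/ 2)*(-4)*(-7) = -290472/ 61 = -4761.84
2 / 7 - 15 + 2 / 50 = -14.67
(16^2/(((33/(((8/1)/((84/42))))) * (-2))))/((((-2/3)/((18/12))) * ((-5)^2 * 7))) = 384/1925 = 0.20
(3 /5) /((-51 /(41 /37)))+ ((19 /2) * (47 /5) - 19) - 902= -1046295 /1258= -831.71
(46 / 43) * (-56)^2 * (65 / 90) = 937664 / 387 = 2422.90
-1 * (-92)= 92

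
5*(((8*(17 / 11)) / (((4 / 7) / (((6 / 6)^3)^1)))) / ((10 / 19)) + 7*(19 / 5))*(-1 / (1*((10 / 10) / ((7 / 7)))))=-3724 / 11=-338.55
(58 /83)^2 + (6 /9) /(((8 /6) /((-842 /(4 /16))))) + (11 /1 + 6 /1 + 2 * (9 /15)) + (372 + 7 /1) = -44307006 /34445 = -1286.31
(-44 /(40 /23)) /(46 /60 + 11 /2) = -759 /188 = -4.04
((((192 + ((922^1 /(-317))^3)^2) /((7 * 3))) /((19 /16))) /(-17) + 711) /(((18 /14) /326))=1591161183748604677137190 /8849563702020303849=179801.09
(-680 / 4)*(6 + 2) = -1360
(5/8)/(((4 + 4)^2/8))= 5/64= 0.08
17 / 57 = 0.30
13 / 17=0.76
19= 19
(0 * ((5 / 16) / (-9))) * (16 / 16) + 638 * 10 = 6380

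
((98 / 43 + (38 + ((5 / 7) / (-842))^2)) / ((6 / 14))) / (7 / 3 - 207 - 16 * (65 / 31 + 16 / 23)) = -42900039130651 / 113815910769400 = -0.38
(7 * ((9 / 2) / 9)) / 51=7 / 102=0.07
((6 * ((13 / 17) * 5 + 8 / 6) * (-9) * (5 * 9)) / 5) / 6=-7101 / 17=-417.71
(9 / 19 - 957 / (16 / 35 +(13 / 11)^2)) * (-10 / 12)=429.79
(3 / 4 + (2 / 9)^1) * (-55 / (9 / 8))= -3850 / 81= -47.53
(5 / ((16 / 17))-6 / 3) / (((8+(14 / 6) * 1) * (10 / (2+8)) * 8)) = 159 / 3968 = 0.04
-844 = -844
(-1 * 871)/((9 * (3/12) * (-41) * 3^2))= 1.05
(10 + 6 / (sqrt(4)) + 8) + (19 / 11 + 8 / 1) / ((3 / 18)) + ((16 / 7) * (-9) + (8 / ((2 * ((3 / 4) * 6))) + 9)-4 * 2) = 42052 / 693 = 60.68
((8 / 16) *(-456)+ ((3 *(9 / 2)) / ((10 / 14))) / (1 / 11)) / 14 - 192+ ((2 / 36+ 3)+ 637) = 562741 / 1260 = 446.62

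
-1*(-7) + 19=26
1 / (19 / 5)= 5 / 19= 0.26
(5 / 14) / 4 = 5 / 56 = 0.09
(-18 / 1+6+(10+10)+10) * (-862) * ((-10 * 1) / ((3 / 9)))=465480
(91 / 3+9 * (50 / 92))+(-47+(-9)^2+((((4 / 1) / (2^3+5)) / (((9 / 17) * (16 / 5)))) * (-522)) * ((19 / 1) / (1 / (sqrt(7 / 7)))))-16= -1748.12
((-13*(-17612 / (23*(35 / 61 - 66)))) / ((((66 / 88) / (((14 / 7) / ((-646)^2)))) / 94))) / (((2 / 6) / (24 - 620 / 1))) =7080985408 / 43333357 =163.41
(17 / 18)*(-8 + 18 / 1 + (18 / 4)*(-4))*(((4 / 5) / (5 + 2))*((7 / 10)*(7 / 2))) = -476 / 225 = -2.12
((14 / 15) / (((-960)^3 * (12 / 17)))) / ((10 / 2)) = -119 / 398131200000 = -0.00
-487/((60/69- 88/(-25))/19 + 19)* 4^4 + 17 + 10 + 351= -1282624178/210099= -6104.86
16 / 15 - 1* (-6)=106 / 15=7.07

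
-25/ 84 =-0.30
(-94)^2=8836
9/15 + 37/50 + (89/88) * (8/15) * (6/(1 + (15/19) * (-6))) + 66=2595807/39050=66.47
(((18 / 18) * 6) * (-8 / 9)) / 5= -16 / 15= -1.07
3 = 3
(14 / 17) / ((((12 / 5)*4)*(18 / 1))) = 35 / 7344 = 0.00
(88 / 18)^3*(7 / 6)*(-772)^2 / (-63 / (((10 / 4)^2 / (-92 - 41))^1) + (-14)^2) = 39662735200 / 750141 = 52873.71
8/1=8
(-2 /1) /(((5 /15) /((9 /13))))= -4.15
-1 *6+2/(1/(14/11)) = -38/11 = -3.45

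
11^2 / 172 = 121 / 172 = 0.70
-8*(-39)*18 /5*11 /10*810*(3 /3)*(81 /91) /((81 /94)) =36181728 /35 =1033763.66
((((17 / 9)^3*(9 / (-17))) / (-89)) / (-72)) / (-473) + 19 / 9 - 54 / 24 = -34098281 / 245509704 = -0.14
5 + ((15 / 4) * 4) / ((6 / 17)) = 95 / 2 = 47.50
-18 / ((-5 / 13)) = 46.80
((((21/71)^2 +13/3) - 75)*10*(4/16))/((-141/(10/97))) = 26684225/206837271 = 0.13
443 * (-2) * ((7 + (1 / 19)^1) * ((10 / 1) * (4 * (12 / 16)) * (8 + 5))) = -46302360 / 19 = -2436966.32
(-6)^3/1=-216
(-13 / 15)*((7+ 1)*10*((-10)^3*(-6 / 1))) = -416000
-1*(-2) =2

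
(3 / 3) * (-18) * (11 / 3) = -66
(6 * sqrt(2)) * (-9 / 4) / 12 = -9 * sqrt(2) / 8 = -1.59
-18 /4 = -9 /2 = -4.50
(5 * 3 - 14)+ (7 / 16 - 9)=-121 / 16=-7.56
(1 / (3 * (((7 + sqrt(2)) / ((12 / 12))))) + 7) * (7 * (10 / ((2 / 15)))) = 173950 / 47 - 175 * sqrt(2) / 47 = 3695.80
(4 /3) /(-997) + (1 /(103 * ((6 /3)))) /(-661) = -547655 /407272506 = -0.00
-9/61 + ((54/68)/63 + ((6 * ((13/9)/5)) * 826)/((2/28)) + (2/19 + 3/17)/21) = 82935256283/4137630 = 20044.15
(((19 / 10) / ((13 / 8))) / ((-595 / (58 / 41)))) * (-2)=8816 / 1585675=0.01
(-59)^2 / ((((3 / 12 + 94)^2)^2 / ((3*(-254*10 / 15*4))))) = -1810788352 / 20200652641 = -0.09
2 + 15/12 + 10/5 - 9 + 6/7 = -81/28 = -2.89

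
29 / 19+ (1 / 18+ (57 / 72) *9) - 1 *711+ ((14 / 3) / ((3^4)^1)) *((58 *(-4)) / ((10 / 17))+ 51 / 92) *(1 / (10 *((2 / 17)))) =-7662532517 / 10619100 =-721.58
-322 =-322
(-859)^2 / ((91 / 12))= 8854572 / 91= 97302.99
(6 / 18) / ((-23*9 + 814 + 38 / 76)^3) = 8 / 5380840125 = 0.00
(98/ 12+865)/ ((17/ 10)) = 26195/ 51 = 513.63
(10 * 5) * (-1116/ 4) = -13950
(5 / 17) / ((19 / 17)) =5 / 19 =0.26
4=4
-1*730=-730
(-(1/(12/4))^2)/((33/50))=-50/297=-0.17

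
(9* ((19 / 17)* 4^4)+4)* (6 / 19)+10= 266294 / 323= 824.44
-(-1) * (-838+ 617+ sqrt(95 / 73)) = -221+ sqrt(6935) / 73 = -219.86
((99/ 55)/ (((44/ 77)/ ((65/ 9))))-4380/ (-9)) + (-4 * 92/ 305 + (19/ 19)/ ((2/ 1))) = 1861879/ 3660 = 508.71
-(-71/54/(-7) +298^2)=-33567983/378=-88804.19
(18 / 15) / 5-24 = -594 / 25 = -23.76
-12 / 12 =-1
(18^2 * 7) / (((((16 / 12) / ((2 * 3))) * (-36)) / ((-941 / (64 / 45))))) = 24009615 / 128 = 187575.12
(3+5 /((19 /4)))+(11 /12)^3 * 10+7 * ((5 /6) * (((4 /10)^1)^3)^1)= 12.13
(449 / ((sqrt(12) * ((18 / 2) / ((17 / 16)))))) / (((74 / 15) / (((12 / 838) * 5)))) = 190825 * sqrt(3) / 1488288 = 0.22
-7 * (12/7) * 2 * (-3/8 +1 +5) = -135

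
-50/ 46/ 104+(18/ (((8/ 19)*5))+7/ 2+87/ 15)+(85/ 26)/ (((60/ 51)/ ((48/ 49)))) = 12049969/ 586040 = 20.56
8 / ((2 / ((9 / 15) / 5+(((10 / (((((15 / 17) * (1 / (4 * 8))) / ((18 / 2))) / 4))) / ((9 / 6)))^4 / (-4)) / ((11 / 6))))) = -860927912470118268 / 275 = -3130646954436793.70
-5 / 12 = -0.42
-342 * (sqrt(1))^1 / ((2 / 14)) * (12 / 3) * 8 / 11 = -76608 / 11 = -6964.36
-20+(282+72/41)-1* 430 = -6816/41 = -166.24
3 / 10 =0.30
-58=-58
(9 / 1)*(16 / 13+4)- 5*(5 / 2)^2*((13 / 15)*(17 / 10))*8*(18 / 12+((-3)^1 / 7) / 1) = -63257 / 182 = -347.57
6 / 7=0.86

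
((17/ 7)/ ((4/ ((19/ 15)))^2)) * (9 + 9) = 6137/ 1400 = 4.38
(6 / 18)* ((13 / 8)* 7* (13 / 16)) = 1183 / 384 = 3.08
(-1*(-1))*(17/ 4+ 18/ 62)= 563/ 124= 4.54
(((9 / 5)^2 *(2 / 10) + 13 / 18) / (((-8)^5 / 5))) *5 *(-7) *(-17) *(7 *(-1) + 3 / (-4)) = 11373187 / 11796480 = 0.96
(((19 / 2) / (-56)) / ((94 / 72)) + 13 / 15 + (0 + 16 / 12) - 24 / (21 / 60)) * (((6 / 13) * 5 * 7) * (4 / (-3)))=875158 / 611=1432.34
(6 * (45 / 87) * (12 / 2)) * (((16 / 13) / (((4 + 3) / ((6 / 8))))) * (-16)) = -103680 / 2639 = -39.29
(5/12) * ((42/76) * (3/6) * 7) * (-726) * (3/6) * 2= -88935/152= -585.10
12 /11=1.09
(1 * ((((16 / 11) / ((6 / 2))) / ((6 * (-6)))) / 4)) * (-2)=2 / 297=0.01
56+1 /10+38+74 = 1681 /10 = 168.10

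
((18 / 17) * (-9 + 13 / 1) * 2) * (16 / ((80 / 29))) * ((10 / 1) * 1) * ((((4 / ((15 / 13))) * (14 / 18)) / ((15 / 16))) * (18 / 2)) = 5404672 / 425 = 12716.88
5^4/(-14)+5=-555/14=-39.64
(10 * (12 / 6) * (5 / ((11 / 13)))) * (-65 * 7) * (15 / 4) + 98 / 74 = -82070086 / 407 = -201646.40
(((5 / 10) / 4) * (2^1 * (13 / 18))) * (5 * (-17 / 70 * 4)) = -221 / 252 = -0.88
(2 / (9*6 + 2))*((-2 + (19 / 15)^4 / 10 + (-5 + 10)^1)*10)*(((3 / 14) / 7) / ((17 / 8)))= 1649071 / 98398125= 0.02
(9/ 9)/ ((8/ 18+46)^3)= 729/ 73034632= 0.00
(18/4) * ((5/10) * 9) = 81/4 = 20.25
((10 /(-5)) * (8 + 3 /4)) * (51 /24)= -595 /16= -37.19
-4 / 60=-1 / 15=-0.07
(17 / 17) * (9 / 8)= 1.12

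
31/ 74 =0.42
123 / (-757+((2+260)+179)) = -123 / 316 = -0.39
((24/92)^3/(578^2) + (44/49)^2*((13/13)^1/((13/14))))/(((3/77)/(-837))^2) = 37060250085182284290/92474200637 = 400763129.93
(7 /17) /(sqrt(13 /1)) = 7 * sqrt(13) /221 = 0.11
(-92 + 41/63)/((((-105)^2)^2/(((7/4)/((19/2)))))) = -1151/8314062750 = -0.00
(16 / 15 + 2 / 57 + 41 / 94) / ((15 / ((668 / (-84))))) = -6880567 / 8438850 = -0.82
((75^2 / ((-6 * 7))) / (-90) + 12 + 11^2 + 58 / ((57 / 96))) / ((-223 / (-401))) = 148589347 / 355908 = 417.49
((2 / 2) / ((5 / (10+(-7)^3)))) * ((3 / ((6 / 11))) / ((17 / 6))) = -10989 / 85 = -129.28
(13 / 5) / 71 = 13 / 355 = 0.04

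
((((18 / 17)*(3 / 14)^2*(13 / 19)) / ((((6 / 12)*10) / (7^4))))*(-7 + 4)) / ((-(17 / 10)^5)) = 1547910000 / 458613811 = 3.38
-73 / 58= -1.26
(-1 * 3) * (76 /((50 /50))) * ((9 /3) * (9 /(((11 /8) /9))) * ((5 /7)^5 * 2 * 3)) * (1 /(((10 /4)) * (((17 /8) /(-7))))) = 26593920000 /448987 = 59230.94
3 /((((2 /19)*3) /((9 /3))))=57 /2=28.50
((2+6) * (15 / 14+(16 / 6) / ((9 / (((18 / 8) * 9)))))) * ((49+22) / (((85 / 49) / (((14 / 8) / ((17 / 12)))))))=4133052 / 1445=2860.24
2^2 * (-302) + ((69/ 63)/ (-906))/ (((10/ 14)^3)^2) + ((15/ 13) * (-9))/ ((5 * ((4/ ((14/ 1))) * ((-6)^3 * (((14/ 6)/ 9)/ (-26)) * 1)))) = -205783874369/ 169875000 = -1211.38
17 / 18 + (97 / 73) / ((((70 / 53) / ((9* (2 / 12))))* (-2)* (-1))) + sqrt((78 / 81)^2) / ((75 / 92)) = 23843111 / 8278200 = 2.88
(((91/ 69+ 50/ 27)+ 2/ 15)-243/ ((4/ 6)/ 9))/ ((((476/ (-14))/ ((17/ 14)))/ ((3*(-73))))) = -212235893/ 8280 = -25632.35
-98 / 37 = -2.65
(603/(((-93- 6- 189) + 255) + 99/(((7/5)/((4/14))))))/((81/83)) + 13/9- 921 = -5461541/5643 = -967.84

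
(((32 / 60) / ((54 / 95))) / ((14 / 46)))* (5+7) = 36.99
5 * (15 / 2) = 75 / 2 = 37.50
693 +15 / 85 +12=11988 / 17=705.18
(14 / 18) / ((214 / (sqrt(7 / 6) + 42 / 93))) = 49 / 29853 + 7*sqrt(42) / 11556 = 0.01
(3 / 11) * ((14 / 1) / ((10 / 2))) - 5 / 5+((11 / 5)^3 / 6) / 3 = 8791 / 24750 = 0.36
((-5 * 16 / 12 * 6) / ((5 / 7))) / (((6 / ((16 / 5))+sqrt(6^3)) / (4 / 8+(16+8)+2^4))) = 30240 / 1511 - 96768 * sqrt(6) / 1511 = -136.86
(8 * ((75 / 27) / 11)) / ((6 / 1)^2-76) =-5 / 99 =-0.05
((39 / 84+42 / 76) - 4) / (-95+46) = 1587 / 26068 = 0.06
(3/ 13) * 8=24/ 13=1.85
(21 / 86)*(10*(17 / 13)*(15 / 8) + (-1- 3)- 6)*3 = 47565 / 4472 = 10.64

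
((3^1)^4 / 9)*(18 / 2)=81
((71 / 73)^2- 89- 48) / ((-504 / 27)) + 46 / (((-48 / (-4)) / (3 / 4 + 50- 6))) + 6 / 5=115125761 / 639480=180.03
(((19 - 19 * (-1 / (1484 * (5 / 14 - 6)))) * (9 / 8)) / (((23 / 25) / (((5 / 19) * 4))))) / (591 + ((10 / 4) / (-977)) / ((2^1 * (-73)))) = 671817074625 / 16236622961549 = 0.04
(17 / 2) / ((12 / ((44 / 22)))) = 17 / 12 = 1.42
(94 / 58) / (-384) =-47 / 11136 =-0.00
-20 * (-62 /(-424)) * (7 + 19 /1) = -4030 /53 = -76.04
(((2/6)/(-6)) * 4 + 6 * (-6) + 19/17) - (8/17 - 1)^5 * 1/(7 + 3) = -4485381469/127787130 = -35.10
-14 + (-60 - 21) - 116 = -211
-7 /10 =-0.70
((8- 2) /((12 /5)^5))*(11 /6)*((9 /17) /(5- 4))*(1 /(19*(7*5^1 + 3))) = 34375 /339351552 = 0.00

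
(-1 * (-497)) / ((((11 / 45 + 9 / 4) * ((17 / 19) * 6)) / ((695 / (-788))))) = -98443275 / 3007402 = -32.73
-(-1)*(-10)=-10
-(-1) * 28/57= 28/57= 0.49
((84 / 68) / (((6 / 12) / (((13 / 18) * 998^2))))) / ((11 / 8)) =725090912 / 561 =1292497.17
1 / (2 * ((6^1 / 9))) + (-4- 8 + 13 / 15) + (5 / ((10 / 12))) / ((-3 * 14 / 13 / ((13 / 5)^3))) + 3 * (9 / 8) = -832639 / 21000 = -39.65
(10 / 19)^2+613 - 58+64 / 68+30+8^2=3990389 / 6137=650.22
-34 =-34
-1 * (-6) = 6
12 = 12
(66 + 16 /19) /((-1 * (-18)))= 635 /171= 3.71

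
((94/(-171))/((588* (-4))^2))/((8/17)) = -799/3783822336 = -0.00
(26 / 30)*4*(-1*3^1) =-52 / 5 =-10.40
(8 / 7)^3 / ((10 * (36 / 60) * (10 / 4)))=512 / 5145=0.10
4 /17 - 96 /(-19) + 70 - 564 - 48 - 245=-252493 /323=-781.71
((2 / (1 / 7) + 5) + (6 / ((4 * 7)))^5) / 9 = 10218899 / 4840416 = 2.11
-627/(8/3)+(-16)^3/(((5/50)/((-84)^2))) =-2312111961/8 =-289013995.12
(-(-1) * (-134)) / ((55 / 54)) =-7236 / 55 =-131.56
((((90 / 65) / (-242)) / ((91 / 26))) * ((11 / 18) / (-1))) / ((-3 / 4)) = -4 / 3003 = -0.00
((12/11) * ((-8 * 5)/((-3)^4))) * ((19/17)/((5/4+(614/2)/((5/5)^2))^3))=-194560/9464432985513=-0.00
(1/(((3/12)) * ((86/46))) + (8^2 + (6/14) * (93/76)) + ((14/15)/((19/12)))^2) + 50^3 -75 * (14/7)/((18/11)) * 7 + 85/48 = 16224449772053/130393200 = 124427.12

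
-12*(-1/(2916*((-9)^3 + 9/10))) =-10/1769283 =-0.00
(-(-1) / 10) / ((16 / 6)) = 3 / 80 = 0.04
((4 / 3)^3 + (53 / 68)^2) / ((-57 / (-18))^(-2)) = 134212219 / 4494528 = 29.86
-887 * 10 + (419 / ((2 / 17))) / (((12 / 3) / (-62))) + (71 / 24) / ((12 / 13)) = -64070.05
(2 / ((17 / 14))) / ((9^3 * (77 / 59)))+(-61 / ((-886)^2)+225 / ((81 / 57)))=16943903480453 / 107013009708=158.33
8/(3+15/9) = 1.71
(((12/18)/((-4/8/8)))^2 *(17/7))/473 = 17408/29799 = 0.58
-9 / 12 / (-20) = 3 / 80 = 0.04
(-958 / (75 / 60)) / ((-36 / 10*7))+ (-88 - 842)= -899.59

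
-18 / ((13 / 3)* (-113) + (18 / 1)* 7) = 54 / 1091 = 0.05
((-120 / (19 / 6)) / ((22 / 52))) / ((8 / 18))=-42120 / 209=-201.53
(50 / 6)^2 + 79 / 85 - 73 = -2009 / 765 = -2.63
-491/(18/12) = -982/3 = -327.33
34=34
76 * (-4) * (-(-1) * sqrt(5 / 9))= -304 * sqrt(5) / 3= -226.59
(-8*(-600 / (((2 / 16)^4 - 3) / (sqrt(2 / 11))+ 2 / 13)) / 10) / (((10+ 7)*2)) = -2.05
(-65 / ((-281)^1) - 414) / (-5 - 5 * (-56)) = -116269 / 77275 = -1.50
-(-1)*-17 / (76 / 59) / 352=-1003 / 26752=-0.04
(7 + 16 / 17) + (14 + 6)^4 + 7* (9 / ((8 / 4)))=5441341 / 34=160039.44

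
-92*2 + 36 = -148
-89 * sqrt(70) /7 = -106.38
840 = 840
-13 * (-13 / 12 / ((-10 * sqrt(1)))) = -169 / 120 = -1.41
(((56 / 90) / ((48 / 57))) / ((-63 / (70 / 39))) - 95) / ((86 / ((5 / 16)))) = -3001715 / 8693568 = -0.35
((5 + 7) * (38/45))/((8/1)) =19/15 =1.27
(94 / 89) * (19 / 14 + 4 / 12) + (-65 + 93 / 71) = -8214691 / 132699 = -61.90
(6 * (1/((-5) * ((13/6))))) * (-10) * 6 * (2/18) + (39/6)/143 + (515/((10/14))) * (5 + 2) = 1444511/286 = 5050.74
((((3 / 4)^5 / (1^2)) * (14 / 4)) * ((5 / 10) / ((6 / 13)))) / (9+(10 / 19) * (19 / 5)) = 7371 / 90112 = 0.08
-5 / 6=-0.83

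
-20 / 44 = -5 / 11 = -0.45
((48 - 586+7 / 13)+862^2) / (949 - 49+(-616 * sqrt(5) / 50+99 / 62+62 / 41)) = 96053998440307600 * sqrt(5) / 8556191075198377+7041171065751526250 / 8556191075198377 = 848.04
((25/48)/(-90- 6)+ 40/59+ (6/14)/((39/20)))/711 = 22076335/17590390272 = 0.00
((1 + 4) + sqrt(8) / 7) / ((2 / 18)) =18 * sqrt(2) / 7 + 45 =48.64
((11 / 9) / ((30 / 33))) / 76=121 / 6840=0.02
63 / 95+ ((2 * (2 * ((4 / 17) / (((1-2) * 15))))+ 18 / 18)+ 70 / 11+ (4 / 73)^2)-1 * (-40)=13623076996 / 284009055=47.97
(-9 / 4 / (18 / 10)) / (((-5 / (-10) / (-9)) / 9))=405 / 2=202.50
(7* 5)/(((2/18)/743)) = 234045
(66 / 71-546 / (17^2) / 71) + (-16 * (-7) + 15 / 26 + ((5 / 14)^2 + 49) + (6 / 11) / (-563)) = 52649533282761 / 323784977516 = 162.61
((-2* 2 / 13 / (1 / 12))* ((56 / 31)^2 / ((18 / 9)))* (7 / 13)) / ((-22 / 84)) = 12.39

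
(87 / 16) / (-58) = -3 / 32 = -0.09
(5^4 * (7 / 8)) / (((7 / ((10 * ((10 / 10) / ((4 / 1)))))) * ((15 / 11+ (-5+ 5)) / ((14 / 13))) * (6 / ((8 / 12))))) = 48125 / 2808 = 17.14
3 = 3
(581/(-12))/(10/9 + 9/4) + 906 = 107883/121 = 891.60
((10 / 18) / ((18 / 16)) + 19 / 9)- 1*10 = -599 / 81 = -7.40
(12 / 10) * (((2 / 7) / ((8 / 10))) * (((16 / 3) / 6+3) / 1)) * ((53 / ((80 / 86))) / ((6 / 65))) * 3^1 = 148135 / 48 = 3086.15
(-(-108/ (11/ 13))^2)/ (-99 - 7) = 985608/ 6413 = 153.69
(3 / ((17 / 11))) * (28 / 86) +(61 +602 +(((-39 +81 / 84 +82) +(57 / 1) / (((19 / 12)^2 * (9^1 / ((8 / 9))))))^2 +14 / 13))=67778885815967 / 24206193648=2800.06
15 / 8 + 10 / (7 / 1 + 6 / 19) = 3605 / 1112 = 3.24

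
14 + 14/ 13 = 196/ 13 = 15.08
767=767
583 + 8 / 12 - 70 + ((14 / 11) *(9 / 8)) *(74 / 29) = 990151 / 1914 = 517.32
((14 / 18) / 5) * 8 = 56 / 45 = 1.24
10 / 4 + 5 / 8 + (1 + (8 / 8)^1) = 41 / 8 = 5.12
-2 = -2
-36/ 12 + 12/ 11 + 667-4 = 7272/ 11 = 661.09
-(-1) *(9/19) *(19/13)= 9/13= 0.69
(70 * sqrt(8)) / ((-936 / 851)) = -29785 * sqrt(2) / 234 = -180.01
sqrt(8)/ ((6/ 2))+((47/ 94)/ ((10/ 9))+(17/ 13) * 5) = 2 * sqrt(2)/ 3+1817/ 260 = 7.93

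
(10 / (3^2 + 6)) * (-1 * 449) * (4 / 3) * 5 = -17960 / 9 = -1995.56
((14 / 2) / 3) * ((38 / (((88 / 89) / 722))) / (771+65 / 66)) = 4273157 / 50951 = 83.87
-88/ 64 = -11/ 8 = -1.38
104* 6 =624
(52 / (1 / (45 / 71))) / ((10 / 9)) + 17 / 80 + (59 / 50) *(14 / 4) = 965727 / 28400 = 34.00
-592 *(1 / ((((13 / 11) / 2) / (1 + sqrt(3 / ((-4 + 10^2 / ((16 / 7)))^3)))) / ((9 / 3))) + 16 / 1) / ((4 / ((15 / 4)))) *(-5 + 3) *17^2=6772521.95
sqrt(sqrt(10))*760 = 760*10^(1 /4) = 1351.49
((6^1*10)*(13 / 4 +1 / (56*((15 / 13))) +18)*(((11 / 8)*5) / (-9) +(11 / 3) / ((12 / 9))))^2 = 6525005339281 / 1016064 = 6421844.82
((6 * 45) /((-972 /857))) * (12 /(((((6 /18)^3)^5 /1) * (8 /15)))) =-307425332475 /4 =-76856333118.75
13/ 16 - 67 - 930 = -15939/ 16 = -996.19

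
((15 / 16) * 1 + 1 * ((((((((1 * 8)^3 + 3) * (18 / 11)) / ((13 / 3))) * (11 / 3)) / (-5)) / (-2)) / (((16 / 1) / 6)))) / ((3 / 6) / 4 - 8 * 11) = -303 / 962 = -0.31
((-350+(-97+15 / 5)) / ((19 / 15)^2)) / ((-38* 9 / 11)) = 61050 / 6859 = 8.90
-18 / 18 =-1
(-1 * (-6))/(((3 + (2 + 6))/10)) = 60/11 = 5.45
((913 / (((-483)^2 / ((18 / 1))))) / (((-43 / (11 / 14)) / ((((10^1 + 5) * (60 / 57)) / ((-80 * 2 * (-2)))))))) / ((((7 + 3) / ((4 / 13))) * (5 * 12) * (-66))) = 913 / 1850062643520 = 0.00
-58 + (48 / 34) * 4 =-890 / 17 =-52.35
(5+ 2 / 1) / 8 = 7 / 8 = 0.88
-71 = -71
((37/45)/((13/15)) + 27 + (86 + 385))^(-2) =1521/378652681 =0.00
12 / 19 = 0.63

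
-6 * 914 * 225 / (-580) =61695 / 29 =2127.41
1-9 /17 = 0.47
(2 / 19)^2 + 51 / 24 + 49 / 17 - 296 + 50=-240.98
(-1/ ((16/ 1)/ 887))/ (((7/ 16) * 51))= -887/ 357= -2.48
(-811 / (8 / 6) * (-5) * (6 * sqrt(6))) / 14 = 36495 * sqrt(6) / 28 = 3192.65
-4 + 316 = 312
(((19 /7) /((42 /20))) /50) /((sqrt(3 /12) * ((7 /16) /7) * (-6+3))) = -608 /2205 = -0.28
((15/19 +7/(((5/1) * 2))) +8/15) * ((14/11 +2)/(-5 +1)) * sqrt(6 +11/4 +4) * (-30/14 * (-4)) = -10377 * sqrt(51)/1463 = -50.65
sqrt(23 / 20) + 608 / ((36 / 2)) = sqrt(115) / 10 + 304 / 9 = 34.85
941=941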